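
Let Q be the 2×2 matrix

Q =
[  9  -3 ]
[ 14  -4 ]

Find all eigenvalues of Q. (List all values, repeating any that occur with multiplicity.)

det(Q - λI) = (9 - λ)(-4 - λ) - (-3)·(14) = λ^2 - 5λ + 6.
This factors as (λ - 2)·(λ - 3) = 0.
Eigenvalues: 2, 3.

2, 3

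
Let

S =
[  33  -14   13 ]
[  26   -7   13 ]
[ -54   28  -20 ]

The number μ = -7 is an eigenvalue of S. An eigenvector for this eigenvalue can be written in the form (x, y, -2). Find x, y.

1, 1

We need (S + 7I)v = 0.
S + 7I = [[40, -14, 13], [26, 0, 13], [-54, 28, -13]].
Row 1: (40)·x + (-14)·y + (13)·-2 = 0
Row 2: (26)·x + (0)·y + (13)·-2 = 0
Row 3: (-54)·x + (28)·y + (-13)·-2 = 0
Solving gives x = 1, y = 1.
Check: S·(1, 1, -2) = (-7, -7, 14) = -7·(1, 1, -2).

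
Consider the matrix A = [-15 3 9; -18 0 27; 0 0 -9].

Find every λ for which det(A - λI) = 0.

-9, -9, -6

Set up det(λI - A) = 0.
Cofactor expansion gives p(λ) = λ^3 + 24λ^2 + 189λ + 486.
Try λ = -6: p(-6) = 0, so -6 is a root.
Dividing by (λ + 6) leaves λ^2 + 18λ + 81.
The quadratic factor is (λ + 9)^2.
Eigenvalues: -9, -9, -6.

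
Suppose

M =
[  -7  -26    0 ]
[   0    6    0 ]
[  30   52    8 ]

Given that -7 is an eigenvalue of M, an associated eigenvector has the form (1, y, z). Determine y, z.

0, -2

We need (M + 7I)v = 0.
M + 7I = [[0, -26, 0], [0, 13, 0], [30, 52, 15]].
Row 1: (0)·1 + (-26)·y + (0)·z = 0
Row 2: (0)·1 + (13)·y + (0)·z = 0
Row 3: (30)·1 + (52)·y + (15)·z = 0
Solving gives y = 0, z = -2.
Check: M·(1, 0, -2) = (-7, 0, 14) = -7·(1, 0, -2).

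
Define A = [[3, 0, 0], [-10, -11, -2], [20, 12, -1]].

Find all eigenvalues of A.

-7, -5, 3

Compute the characteristic polynomial p(s) = det(sI - A).
Expanding the 3×3 determinant: p(s) = s^3 + 9s^2 - s - 105.
Since p(-5) = 0, s = -5 is a root.
Factor out (s + 5): p(s) = (s + 5)·(s^2 + 4s - 21).
The quadratic factors as (s + 7)·(s - 3).
Eigenvalues: -7, -5, 3.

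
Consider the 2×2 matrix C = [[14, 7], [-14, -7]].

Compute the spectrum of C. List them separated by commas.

0, 7

det(C - rI) = (14 - r)(-7 - r) - (7)·(-14) = r^2 - 7r.
This factors as r·(r - 7) = 0.
Eigenvalues: 0, 7.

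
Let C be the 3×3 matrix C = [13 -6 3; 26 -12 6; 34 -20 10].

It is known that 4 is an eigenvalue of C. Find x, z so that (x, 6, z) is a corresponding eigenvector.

We need (C - 4I)v = 0.
C - 4I = [[9, -6, 3], [26, -16, 6], [34, -20, 6]].
Row 1: (9)·x + (-6)·6 + (3)·z = 0
Row 2: (26)·x + (-16)·6 + (6)·z = 0
Row 3: (34)·x + (-20)·6 + (6)·z = 0
Solving gives x = 3, z = 3.
Check: C·(3, 6, 3) = (12, 24, 12) = 4·(3, 6, 3).

3, 3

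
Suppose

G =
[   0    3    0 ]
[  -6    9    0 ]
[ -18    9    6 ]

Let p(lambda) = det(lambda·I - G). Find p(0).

p(0) = det(0·I − G) = det(−G) = (−1)^3·det(G).
det(G) = 108, so p(0) = -108.

-108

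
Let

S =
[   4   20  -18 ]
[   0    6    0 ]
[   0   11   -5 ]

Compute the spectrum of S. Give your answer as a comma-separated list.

-5, 4, 6

The characteristic polynomial is p(r) = det(rI - S).
Expanding along the first row, p(r) = r^3 - 5r^2 - 26r + 120.
Since p(4) = 0, r = 4 is a root.
Factor out (r - 4): p(r) = (r - 4)·(r^2 - r - 30).
The quadratic factors as (r + 5)·(r - 6).
Eigenvalues: -5, 4, 6.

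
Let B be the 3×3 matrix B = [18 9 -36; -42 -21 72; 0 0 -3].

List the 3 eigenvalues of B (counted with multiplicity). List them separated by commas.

Compute the characteristic polynomial p(r) = det(rI - B).
Expanding the 3×3 determinant: p(r) = r^3 + 6r^2 + 9r.
Since p(0) = 0, r = 0 is a root.
Dividing by r leaves r^2 + 6r + 9.
The quadratic factor is (r + 3)^2.
Eigenvalues: -3, -3, 0.

-3, -3, 0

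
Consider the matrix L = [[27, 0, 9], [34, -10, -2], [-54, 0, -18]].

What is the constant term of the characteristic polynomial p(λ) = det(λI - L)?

p(0) = det(0·I − L) = det(−L) = (−1)^3·det(L).
det(L) = 0, so p(0) = 0.

0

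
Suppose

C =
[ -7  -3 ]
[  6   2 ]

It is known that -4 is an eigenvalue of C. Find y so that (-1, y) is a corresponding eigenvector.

We need (C + 4I)v = 0.
C + 4I = [[-3, -3], [6, 6]].
Row 1: (-3)·-1 + (-3)·y = 0
Row 2: (6)·-1 + (6)·y = 0
Solving gives y = 1.
Check: C·(-1, 1) = (4, -4) = -4·(-1, 1).

1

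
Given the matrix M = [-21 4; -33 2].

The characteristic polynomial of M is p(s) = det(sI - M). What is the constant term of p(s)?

90

p(s) = s^2 + 19s + 90.
The constant term is 90.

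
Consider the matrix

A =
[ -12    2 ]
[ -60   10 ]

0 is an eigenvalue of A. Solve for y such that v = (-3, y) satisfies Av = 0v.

-18

We need (A)v = 0.
A = [[-12, 2], [-60, 10]].
Row 1: (-12)·-3 + (2)·y = 0
Row 2: (-60)·-3 + (10)·y = 0
Solving gives y = -18.
Check: A·(-3, -18) = (0, 0) = 0·(-3, -18).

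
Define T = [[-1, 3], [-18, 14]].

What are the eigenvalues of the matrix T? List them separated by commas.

5, 8

det(T - λI) = (-1 - λ)(14 - λ) - (3)·(-18) = λ^2 - 13λ + 40.
This factors as (λ - 5)·(λ - 8) = 0.
Eigenvalues: 5, 8.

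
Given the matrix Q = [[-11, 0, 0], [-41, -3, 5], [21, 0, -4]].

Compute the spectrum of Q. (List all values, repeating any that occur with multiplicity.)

Compute the characteristic polynomial p(lambda) = det(lambda·I - Q).
Expanding along the first row, p(lambda) = lambda^3 + 18·lambda^2 + 89·lambda + 132.
Rational-root test: lambda = -3 gives p(-3) = 0.
Factor out (lambda + 3): p(lambda) = (lambda + 3)·(lambda^2 + 15·lambda + 44).
The quadratic factors as (lambda + 11)·(lambda + 4).
Eigenvalues: -11, -4, -3.

-11, -4, -3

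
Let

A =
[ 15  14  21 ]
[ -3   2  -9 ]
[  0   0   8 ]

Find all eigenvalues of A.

8, 8, 9

Set up det(λI - A) = 0.
Expanding along the first row, p(λ) = λ^3 - 25λ^2 + 208λ - 576.
Rational-root test: λ = 8 gives p(8) = 0.
Dividing by (λ - 8) leaves λ^2 - 17λ + 72.
The quadratic factors as (λ - 8)·(λ - 9).
Eigenvalues: 8, 8, 9.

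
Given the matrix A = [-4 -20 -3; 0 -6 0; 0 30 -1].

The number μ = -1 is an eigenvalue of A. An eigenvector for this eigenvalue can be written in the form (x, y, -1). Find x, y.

1, 0

We need (A + 1I)v = 0.
A + 1I = [[-3, -20, -3], [0, -5, 0], [0, 30, 0]].
Row 1: (-3)·x + (-20)·y + (-3)·-1 = 0
Row 2: (0)·x + (-5)·y + (0)·-1 = 0
Row 3: (0)·x + (30)·y + (0)·-1 = 0
Solving gives x = 1, y = 0.
Check: A·(1, 0, -1) = (-1, 0, 1) = -1·(1, 0, -1).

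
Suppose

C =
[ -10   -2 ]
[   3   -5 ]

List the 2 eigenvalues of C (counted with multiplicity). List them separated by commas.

det(C - lambda·I) = (-10 - lambda)(-5 - lambda) - (-2)·(3) = lambda^2 + 15·lambda + 56.
This factors as (lambda + 8)·(lambda + 7) = 0.
Eigenvalues: -8, -7.

-8, -7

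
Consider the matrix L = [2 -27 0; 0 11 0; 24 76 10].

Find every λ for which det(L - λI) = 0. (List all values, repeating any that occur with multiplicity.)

2, 10, 11

Set up det(λI - L) = 0.
Cofactor expansion gives p(λ) = λ^3 - 23λ^2 + 152λ - 220.
Rational-root test: λ = 2 gives p(2) = 0.
Factor out (λ - 2): p(λ) = (λ - 2)·(λ^2 - 21λ + 110).
The quadratic factors as (λ - 10)·(λ - 11).
Eigenvalues: 2, 10, 11.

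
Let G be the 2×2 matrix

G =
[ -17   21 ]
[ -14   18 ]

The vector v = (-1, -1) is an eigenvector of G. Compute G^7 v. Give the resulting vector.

First find the eigenvalue: Gv = (-4, -4) = 4·(-1, -1), so λ = 4.
Then G^7 v = λ^7·v = 4^7·(-1, -1) = 16384·(-1, -1) = (-16384, -16384).

(-16384, -16384)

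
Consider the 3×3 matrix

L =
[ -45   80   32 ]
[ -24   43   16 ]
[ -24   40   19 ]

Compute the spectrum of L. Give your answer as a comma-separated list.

3, 3, 11

The characteristic polynomial is p(t) = det(tI - L).
Expanding the 3×3 determinant: p(t) = t^3 - 17t^2 + 75t - 99.
Since p(11) = 0, t = 11 is a root.
Dividing by (t - 11) leaves t^2 - 6t + 9.
The quadratic factor is (t - 3)^2.
Eigenvalues: 3, 3, 11.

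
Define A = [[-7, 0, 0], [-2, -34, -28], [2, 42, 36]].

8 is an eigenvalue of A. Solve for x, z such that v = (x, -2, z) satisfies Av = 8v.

We need (A - 8I)v = 0.
A - 8I = [[-15, 0, 0], [-2, -42, -28], [2, 42, 28]].
Row 1: (-15)·x + (0)·-2 + (0)·z = 0
Row 2: (-2)·x + (-42)·-2 + (-28)·z = 0
Row 3: (2)·x + (42)·-2 + (28)·z = 0
Solving gives x = 0, z = 3.
Check: A·(0, -2, 3) = (0, -16, 24) = 8·(0, -2, 3).

0, 3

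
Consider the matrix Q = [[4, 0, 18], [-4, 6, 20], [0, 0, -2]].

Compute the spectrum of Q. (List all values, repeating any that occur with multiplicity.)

The characteristic polynomial is p(s) = det(sI - Q).
Expanding the 3×3 determinant: p(s) = s^3 - 8s^2 + 4s + 48.
Rational-root test: s = -2 gives p(-2) = 0.
Factor out (s + 2): p(s) = (s + 2)·(s^2 - 10s + 24).
The quadratic factors as (s - 4)·(s - 6).
Eigenvalues: -2, 4, 6.

-2, 4, 6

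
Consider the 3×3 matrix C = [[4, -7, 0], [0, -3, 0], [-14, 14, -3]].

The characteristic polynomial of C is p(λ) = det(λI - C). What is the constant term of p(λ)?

-36

p(λ) = λ^3 + 2λ^2 - 15λ - 36.
The constant term is -36.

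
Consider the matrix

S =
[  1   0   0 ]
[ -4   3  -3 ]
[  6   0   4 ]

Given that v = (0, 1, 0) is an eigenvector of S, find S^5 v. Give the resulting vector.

(0, 243, 0)

First find the eigenvalue: Sv = (0, 3, 0) = 3·(0, 1, 0), so λ = 3.
Then S^5 v = λ^5·v = 3^5·(0, 1, 0) = 243·(0, 1, 0) = (0, 243, 0).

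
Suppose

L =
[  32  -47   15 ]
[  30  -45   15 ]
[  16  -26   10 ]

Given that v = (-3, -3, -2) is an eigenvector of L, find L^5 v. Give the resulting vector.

First find the eigenvalue: Lv = (15, 15, 10) = -5·(-3, -3, -2), so λ = -5.
Then L^5 v = λ^5·v = (-5)^5·(-3, -3, -2) = -3125·(-3, -3, -2) = (9375, 9375, 6250).

(9375, 9375, 6250)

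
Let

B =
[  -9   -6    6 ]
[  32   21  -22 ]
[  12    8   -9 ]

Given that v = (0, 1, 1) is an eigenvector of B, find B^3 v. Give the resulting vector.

(0, -1, -1)

First find the eigenvalue: Bv = (0, -1, -1) = -1·(0, 1, 1), so λ = -1.
Then B^3 v = λ^3·v = (-1)^3·(0, 1, 1) = -1·(0, 1, 1) = (0, -1, -1).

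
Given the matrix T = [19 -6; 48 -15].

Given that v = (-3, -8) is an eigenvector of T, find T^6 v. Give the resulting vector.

(-2187, -5832)

First find the eigenvalue: Tv = (-9, -24) = 3·(-3, -8), so λ = 3.
Then T^6 v = λ^6·v = 3^6·(-3, -8) = 729·(-3, -8) = (-2187, -5832).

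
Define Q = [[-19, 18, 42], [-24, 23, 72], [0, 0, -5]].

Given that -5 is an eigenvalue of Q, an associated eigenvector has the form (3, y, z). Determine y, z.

We need (Q + 5I)v = 0.
Q + 5I = [[-14, 18, 42], [-24, 28, 72], [0, 0, 0]].
Row 1: (-14)·3 + (18)·y + (42)·z = 0
Row 2: (-24)·3 + (28)·y + (72)·z = 0
Row 3: (0)·3 + (0)·y + (0)·z = 0
Solving gives y = 0, z = 1.
Check: Q·(3, 0, 1) = (-15, 0, -5) = -5·(3, 0, 1).

0, 1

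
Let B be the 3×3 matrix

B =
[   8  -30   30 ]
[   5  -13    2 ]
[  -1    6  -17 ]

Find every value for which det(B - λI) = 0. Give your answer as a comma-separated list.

Set up det(λI - B) = 0.
Expanding the 3×3 determinant: p(λ) = λ^3 + 22λ^2 + 149λ + 308.
Since p(-7) = 0, λ = -7 is a root.
Dividing by (λ + 7) leaves λ^2 + 15λ + 44.
The quadratic factors as (λ + 11)·(λ + 4).
Eigenvalues: -11, -7, -4.

-11, -7, -4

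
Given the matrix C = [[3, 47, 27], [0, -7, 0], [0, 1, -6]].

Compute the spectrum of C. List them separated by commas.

-7, -6, 3

Set up det(λI - C) = 0.
Cofactor expansion gives p(λ) = λ^3 + 10λ^2 + 3λ - 126.
Rational-root test: λ = 3 gives p(3) = 0.
Dividing by (λ - 3) leaves λ^2 + 13λ + 42.
The quadratic factors as (λ + 7)·(λ + 6).
Eigenvalues: -7, -6, 3.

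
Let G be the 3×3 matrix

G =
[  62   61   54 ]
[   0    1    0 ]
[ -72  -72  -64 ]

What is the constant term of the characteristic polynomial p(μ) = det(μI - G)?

p(0) = det(0·I − G) = det(−G) = (−1)^3·det(G).
det(G) = -80, so p(0) = 80.

80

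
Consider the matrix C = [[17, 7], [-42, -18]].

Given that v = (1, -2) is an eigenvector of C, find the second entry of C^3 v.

-54

First find the eigenvalue: Cv = (3, -6) = 3·(1, -2), so λ = 3.
Then C^3 v = λ^3·v = 3^3·(1, -2) = 27·(1, -2) = (27, -54).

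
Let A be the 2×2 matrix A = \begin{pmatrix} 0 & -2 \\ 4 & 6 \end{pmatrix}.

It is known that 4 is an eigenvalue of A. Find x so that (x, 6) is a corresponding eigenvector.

We need (A - 4I)v = 0.
A - 4I = [[-4, -2], [4, 2]].
Row 1: (-4)·x + (-2)·6 = 0
Row 2: (4)·x + (2)·6 = 0
Solving gives x = -3.
Check: A·(-3, 6) = (-12, 24) = 4·(-3, 6).

-3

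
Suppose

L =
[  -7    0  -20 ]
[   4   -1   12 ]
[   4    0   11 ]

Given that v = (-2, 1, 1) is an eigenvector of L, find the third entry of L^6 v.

First find the eigenvalue: Lv = (-6, 3, 3) = 3·(-2, 1, 1), so λ = 3.
Then L^6 v = λ^6·v = 3^6·(-2, 1, 1) = 729·(-2, 1, 1) = (-1458, 729, 729).

729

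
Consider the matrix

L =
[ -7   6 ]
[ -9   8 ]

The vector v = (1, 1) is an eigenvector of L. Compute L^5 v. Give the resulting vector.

(-1, -1)

First find the eigenvalue: Lv = (-1, -1) = -1·(1, 1), so λ = -1.
Then L^5 v = λ^5·v = (-1)^5·(1, 1) = -1·(1, 1) = (-1, -1).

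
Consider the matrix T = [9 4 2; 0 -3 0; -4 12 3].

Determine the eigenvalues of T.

The characteristic polynomial is p(t) = det(tI - T).
Expanding along the first row, p(t) = t^3 - 9t^2 - t + 105.
Since p(-3) = 0, t = -3 is a root.
Dividing by (t + 3) leaves t^2 - 12t + 35.
The quadratic factors as (t - 5)·(t - 7).
Eigenvalues: -3, 5, 7.

-3, 5, 7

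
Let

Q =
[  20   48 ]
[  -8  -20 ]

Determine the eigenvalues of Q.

det(Q - μI) = (20 - μ)(-20 - μ) - (48)·(-8) = μ^2 - 16.
This factors as (μ + 4)·(μ - 4) = 0.
Eigenvalues: -4, 4.

-4, 4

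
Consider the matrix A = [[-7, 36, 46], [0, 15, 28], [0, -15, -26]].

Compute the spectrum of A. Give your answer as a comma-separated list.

-7, -6, -5

The characteristic polynomial is p(λ) = det(λI - A).
Cofactor expansion gives p(λ) = λ^3 + 18λ^2 + 107λ + 210.
Try λ = -5: p(-5) = 0, so -5 is a root.
Factor out (λ + 5): p(λ) = (λ + 5)·(λ^2 + 13λ + 42).
The quadratic factors as (λ + 7)·(λ + 6).
Eigenvalues: -7, -6, -5.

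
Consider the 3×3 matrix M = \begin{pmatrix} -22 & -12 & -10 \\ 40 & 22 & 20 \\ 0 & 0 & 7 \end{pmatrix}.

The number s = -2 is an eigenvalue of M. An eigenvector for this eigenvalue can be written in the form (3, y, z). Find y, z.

We need (M + 2I)v = 0.
M + 2I = [[-20, -12, -10], [40, 24, 20], [0, 0, 9]].
Row 1: (-20)·3 + (-12)·y + (-10)·z = 0
Row 2: (40)·3 + (24)·y + (20)·z = 0
Row 3: (0)·3 + (0)·y + (9)·z = 0
Solving gives y = -5, z = 0.
Check: M·(3, -5, 0) = (-6, 10, 0) = -2·(3, -5, 0).

-5, 0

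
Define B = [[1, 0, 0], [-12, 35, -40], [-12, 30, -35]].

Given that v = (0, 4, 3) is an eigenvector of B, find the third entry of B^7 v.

234375

First find the eigenvalue: Bv = (0, 20, 15) = 5·(0, 4, 3), so λ = 5.
Then B^7 v = λ^7·v = 5^7·(0, 4, 3) = 78125·(0, 4, 3) = (0, 312500, 234375).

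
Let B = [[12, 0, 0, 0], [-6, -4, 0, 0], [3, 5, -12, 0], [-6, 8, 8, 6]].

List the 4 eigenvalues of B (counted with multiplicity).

B is lower triangular, so its eigenvalues are the diagonal entries.
Diagonal: 12, -4, -12, 6.

-12, -4, 6, 12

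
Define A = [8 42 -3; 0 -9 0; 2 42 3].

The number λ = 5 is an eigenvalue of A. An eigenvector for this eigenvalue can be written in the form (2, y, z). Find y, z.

0, 2

We need (A - 5I)v = 0.
A - 5I = [[3, 42, -3], [0, -14, 0], [2, 42, -2]].
Row 1: (3)·2 + (42)·y + (-3)·z = 0
Row 2: (0)·2 + (-14)·y + (0)·z = 0
Row 3: (2)·2 + (42)·y + (-2)·z = 0
Solving gives y = 0, z = 2.
Check: A·(2, 0, 2) = (10, 0, 10) = 5·(2, 0, 2).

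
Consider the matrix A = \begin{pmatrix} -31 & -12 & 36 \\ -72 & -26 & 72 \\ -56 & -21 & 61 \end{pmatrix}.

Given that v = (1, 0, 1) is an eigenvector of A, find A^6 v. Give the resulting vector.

First find the eigenvalue: Av = (5, 0, 5) = 5·(1, 0, 1), so λ = 5.
Then A^6 v = λ^6·v = 5^6·(1, 0, 1) = 15625·(1, 0, 1) = (15625, 0, 15625).

(15625, 0, 15625)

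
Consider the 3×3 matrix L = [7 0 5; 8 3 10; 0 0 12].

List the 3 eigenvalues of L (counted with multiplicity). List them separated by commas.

The characteristic polynomial is p(t) = det(tI - L).
Cofactor expansion gives p(t) = t^3 - 22t^2 + 141t - 252.
Since p(12) = 0, t = 12 is a root.
Factor out (t - 12): p(t) = (t - 12)·(t^2 - 10t + 21).
The quadratic factors as (t - 3)·(t - 7).
Eigenvalues: 3, 7, 12.

3, 7, 12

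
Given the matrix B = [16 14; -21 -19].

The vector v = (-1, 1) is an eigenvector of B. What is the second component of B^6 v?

64

First find the eigenvalue: Bv = (-2, 2) = 2·(-1, 1), so λ = 2.
Then B^6 v = λ^6·v = 2^6·(-1, 1) = 64·(-1, 1) = (-64, 64).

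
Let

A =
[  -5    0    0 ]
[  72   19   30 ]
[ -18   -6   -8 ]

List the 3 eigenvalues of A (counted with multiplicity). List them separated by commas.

The characteristic polynomial is p(s) = det(sI - A).
Expanding the 3×3 determinant: p(s) = s^3 - 6s^2 - 27s + 140.
Try s = 4: p(4) = 0, so 4 is a root.
Factor out (s - 4): p(s) = (s - 4)·(s^2 - 2s - 35).
The quadratic factors as (s + 5)·(s - 7).
Eigenvalues: -5, 4, 7.

-5, 4, 7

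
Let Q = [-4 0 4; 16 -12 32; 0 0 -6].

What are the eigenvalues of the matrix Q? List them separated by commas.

Set up det(lambda·I - Q) = 0.
Expanding along the first row, p(lambda) = lambda^3 + 22·lambda^2 + 144·lambda + 288.
Try lambda = -6: p(-6) = 0, so -6 is a root.
Factor out (lambda + 6): p(lambda) = (lambda + 6)·(lambda^2 + 16·lambda + 48).
The quadratic factors as (lambda + 12)·(lambda + 4).
Eigenvalues: -12, -6, -4.

-12, -6, -4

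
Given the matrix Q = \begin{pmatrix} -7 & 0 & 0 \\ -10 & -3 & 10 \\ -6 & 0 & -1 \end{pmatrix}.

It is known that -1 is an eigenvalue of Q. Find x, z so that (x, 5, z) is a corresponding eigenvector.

0, 1

We need (Q + 1I)v = 0.
Q + 1I = [[-6, 0, 0], [-10, -2, 10], [-6, 0, 0]].
Row 1: (-6)·x + (0)·5 + (0)·z = 0
Row 2: (-10)·x + (-2)·5 + (10)·z = 0
Row 3: (-6)·x + (0)·5 + (0)·z = 0
Solving gives x = 0, z = 1.
Check: Q·(0, 5, 1) = (0, -5, -1) = -1·(0, 5, 1).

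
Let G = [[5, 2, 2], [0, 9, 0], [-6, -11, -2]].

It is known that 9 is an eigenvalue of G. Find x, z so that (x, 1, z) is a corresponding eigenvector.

We need (G - 9I)v = 0.
G - 9I = [[-4, 2, 2], [0, 0, 0], [-6, -11, -11]].
Row 1: (-4)·x + (2)·1 + (2)·z = 0
Row 2: (0)·x + (0)·1 + (0)·z = 0
Row 3: (-6)·x + (-11)·1 + (-11)·z = 0
Solving gives x = 0, z = -1.
Check: G·(0, 1, -1) = (0, 9, -9) = 9·(0, 1, -1).

0, -1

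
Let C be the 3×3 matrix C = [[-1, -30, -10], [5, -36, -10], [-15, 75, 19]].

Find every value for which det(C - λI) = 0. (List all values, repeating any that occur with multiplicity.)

Set up det(μI - C) = 0.
Cofactor expansion gives p(μ) = μ^3 + 18μ^2 + 83μ + 66.
Rational-root test: μ = -1 gives p(-1) = 0.
Factor out (μ + 1): p(μ) = (μ + 1)·(μ^2 + 17μ + 66).
The quadratic factors as (μ + 11)·(μ + 6).
Eigenvalues: -11, -6, -1.

-11, -6, -1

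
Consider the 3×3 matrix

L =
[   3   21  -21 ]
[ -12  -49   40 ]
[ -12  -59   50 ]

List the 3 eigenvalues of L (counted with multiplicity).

Set up det(rI - L) = 0.
Expanding along the first row, p(r) = r^3 - 4r^2 - 87r + 270.
Since p(-9) = 0, r = -9 is a root.
Factor out (r + 9): p(r) = (r + 9)·(r^2 - 13r + 30).
The quadratic factors as (r - 3)·(r - 10).
Eigenvalues: -9, 3, 10.

-9, 3, 10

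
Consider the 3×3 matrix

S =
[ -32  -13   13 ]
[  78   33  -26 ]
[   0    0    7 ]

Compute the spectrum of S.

-6, 7, 7

The characteristic polynomial is p(lambda) = det(lambda·I - S).
Cofactor expansion gives p(lambda) = lambda^3 - 8·lambda^2 - 35·lambda + 294.
Since p(7) = 0, lambda = 7 is a root.
Dividing by (lambda - 7) leaves lambda^2 - lambda - 42.
The quadratic factors as (lambda + 6)·(lambda - 7).
Eigenvalues: -6, 7, 7.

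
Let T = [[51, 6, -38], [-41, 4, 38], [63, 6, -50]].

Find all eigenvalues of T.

The characteristic polynomial is p(r) = det(rI - T).
Expanding the 3×3 determinant: p(r) = r^3 - 5r^2 - 134r + 840.
Try r = -12: p(-12) = 0, so -12 is a root.
Dividing by (r + 12) leaves r^2 - 17r + 70.
The quadratic factors as (r - 7)·(r - 10).
Eigenvalues: -12, 7, 10.

-12, 7, 10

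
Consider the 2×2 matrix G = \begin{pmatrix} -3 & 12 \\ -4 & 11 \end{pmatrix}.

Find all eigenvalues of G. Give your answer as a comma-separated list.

det(G - rI) = (-3 - r)(11 - r) - (12)·(-4) = r^2 - 8r + 15.
This factors as (r - 3)·(r - 5) = 0.
Eigenvalues: 3, 5.

3, 5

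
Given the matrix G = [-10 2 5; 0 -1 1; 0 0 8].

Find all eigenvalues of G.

-10, -1, 8

G is upper triangular, so its eigenvalues are the diagonal entries.
Diagonal: -10, -1, 8.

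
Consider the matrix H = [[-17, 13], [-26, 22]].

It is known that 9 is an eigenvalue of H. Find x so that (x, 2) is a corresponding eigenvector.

We need (H - 9I)v = 0.
H - 9I = [[-26, 13], [-26, 13]].
Row 1: (-26)·x + (13)·2 = 0
Row 2: (-26)·x + (13)·2 = 0
Solving gives x = 1.
Check: H·(1, 2) = (9, 18) = 9·(1, 2).

1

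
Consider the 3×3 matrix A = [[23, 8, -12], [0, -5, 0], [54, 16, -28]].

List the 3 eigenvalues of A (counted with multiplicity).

Compute the characteristic polynomial p(λ) = det(λI - A).
Cofactor expansion gives p(λ) = λ^3 + 10λ^2 + 29λ + 20.
Try λ = -5: p(-5) = 0, so -5 is a root.
Dividing by (λ + 5) leaves λ^2 + 5λ + 4.
The quadratic factors as (λ + 4)·(λ + 1).
Eigenvalues: -5, -4, -1.

-5, -4, -1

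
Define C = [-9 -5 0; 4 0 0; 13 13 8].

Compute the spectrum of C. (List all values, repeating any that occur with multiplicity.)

-5, -4, 8

Set up det(λI - C) = 0.
Expanding along the first row, p(λ) = λ^3 + λ^2 - 52λ - 160.
Since p(-4) = 0, λ = -4 is a root.
Factor out (λ + 4): p(λ) = (λ + 4)·(λ^2 - 3λ - 40).
The quadratic factors as (λ + 5)·(λ - 8).
Eigenvalues: -5, -4, 8.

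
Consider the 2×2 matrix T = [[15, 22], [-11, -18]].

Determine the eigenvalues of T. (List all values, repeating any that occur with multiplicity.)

-7, 4

det(T - tI) = (15 - t)(-18 - t) - (22)·(-11) = t^2 + 3t - 28.
This factors as (t + 7)·(t - 4) = 0.
Eigenvalues: -7, 4.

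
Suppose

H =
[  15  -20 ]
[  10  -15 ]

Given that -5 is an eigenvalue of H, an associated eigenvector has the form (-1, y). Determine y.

We need (H + 5I)v = 0.
H + 5I = [[20, -20], [10, -10]].
Row 1: (20)·-1 + (-20)·y = 0
Row 2: (10)·-1 + (-10)·y = 0
Solving gives y = -1.
Check: H·(-1, -1) = (5, 5) = -5·(-1, -1).

-1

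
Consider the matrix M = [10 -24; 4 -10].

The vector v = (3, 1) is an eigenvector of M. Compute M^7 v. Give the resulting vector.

(384, 128)

First find the eigenvalue: Mv = (6, 2) = 2·(3, 1), so λ = 2.
Then M^7 v = λ^7·v = 2^7·(3, 1) = 128·(3, 1) = (384, 128).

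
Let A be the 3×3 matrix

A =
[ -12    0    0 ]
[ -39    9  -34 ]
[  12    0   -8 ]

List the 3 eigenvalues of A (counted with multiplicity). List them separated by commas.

-12, -8, 9

Compute the characteristic polynomial p(λ) = det(λI - A).
Expanding the 3×3 determinant: p(λ) = λ^3 + 11λ^2 - 84λ - 864.
Since p(-8) = 0, λ = -8 is a root.
Dividing by (λ + 8) leaves λ^2 + 3λ - 108.
The quadratic factors as (λ + 12)·(λ - 9).
Eigenvalues: -12, -8, 9.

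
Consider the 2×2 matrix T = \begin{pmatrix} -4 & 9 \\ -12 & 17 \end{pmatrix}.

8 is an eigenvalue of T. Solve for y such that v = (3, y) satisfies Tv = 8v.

We need (T - 8I)v = 0.
T - 8I = [[-12, 9], [-12, 9]].
Row 1: (-12)·3 + (9)·y = 0
Row 2: (-12)·3 + (9)·y = 0
Solving gives y = 4.
Check: T·(3, 4) = (24, 32) = 8·(3, 4).

4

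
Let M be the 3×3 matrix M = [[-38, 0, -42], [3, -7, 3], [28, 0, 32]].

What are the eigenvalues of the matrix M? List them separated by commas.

-10, -7, 4

The characteristic polynomial is p(s) = det(sI - M).
Cofactor expansion gives p(s) = s^3 + 13s^2 + 2s - 280.
Since p(4) = 0, s = 4 is a root.
Dividing by (s - 4) leaves s^2 + 17s + 70.
The quadratic factors as (s + 10)·(s + 7).
Eigenvalues: -10, -7, 4.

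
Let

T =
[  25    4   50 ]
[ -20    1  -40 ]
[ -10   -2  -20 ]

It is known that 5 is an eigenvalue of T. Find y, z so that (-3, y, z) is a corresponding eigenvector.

We need (T - 5I)v = 0.
T - 5I = [[20, 4, 50], [-20, -4, -40], [-10, -2, -25]].
Row 1: (20)·-3 + (4)·y + (50)·z = 0
Row 2: (-20)·-3 + (-4)·y + (-40)·z = 0
Row 3: (-10)·-3 + (-2)·y + (-25)·z = 0
Solving gives y = 15, z = 0.
Check: T·(-3, 15, 0) = (-15, 75, 0) = 5·(-3, 15, 0).

15, 0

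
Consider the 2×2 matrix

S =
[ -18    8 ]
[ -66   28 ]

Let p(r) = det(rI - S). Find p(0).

24

p(0) = det(0·I − S) = det(−S) = (−1)^2·det(S).
det(S) = 24, so p(0) = 24.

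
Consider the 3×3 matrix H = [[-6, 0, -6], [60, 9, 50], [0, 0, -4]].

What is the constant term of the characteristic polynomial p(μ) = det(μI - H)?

-216

p(0) = det(0·I − H) = det(−H) = (−1)^3·det(H).
det(H) = 216, so p(0) = -216.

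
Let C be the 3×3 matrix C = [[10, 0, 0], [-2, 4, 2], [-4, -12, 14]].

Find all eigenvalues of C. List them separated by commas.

The characteristic polynomial is p(s) = det(sI - C).
Expanding the 3×3 determinant: p(s) = s^3 - 28s^2 + 260s - 800.
Try s = 8: p(8) = 0, so 8 is a root.
Factor out (s - 8): p(s) = (s - 8)·(s^2 - 20s + 100).
The quadratic factor is (s - 10)^2.
Eigenvalues: 8, 10, 10.

8, 10, 10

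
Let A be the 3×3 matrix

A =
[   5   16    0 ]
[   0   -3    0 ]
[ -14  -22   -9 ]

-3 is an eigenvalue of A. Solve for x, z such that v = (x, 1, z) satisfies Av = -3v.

-2, 1

We need (A + 3I)v = 0.
A + 3I = [[8, 16, 0], [0, 0, 0], [-14, -22, -6]].
Row 1: (8)·x + (16)·1 + (0)·z = 0
Row 2: (0)·x + (0)·1 + (0)·z = 0
Row 3: (-14)·x + (-22)·1 + (-6)·z = 0
Solving gives x = -2, z = 1.
Check: A·(-2, 1, 1) = (6, -3, -3) = -3·(-2, 1, 1).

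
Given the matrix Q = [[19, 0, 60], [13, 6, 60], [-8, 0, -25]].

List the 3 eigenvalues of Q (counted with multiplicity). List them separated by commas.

Compute the characteristic polynomial p(s) = det(sI - Q).
Expanding along the first row, p(s) = s^3 - 31s - 30.
Rational-root test: s = -1 gives p(-1) = 0.
Dividing by (s + 1) leaves s^2 - s - 30.
The quadratic factors as (s + 5)·(s - 6).
Eigenvalues: -5, -1, 6.

-5, -1, 6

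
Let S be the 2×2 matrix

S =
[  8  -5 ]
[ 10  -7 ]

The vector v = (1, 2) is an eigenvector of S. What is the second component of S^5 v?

-64

First find the eigenvalue: Sv = (-2, -4) = -2·(1, 2), so λ = -2.
Then S^5 v = λ^5·v = (-2)^5·(1, 2) = -32·(1, 2) = (-32, -64).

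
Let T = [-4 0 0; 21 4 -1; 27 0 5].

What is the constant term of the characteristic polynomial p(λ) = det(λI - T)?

80

p(0) = det(0·I − T) = det(−T) = (−1)^3·det(T).
det(T) = -80, so p(0) = 80.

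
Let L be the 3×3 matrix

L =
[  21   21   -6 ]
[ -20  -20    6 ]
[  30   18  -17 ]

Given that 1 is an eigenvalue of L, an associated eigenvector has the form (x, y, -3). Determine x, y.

We need (L - 1I)v = 0.
L - 1I = [[20, 21, -6], [-20, -21, 6], [30, 18, -18]].
Row 1: (20)·x + (21)·y + (-6)·-3 = 0
Row 2: (-20)·x + (-21)·y + (6)·-3 = 0
Row 3: (30)·x + (18)·y + (-18)·-3 = 0
Solving gives x = -3, y = 2.
Check: L·(-3, 2, -3) = (-3, 2, -3) = 1·(-3, 2, -3).

-3, 2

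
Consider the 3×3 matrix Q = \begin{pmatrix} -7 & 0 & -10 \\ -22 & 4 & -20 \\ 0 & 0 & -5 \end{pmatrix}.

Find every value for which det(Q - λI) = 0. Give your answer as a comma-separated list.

The characteristic polynomial is p(s) = det(sI - Q).
Expanding along the first row, p(s) = s^3 + 8s^2 - 13s - 140.
Rational-root test: s = 4 gives p(4) = 0.
Factor out (s - 4): p(s) = (s - 4)·(s^2 + 12s + 35).
The quadratic factors as (s + 7)·(s + 5).
Eigenvalues: -7, -5, 4.

-7, -5, 4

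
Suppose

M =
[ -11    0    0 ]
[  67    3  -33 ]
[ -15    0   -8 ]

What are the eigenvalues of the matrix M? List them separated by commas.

-11, -8, 3

Compute the characteristic polynomial p(r) = det(rI - M).
Expanding along the first row, p(r) = r^3 + 16r^2 + 31r - 264.
Try r = 3: p(3) = 0, so 3 is a root.
Dividing by (r - 3) leaves r^2 + 19r + 88.
The quadratic factors as (r + 11)·(r + 8).
Eigenvalues: -11, -8, 3.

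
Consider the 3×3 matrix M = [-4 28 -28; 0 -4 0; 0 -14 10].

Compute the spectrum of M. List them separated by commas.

-4, -4, 10

Compute the characteristic polynomial p(t) = det(tI - M).
Expanding along the first row, p(t) = t^3 - 2t^2 - 64t - 160.
Try t = 10: p(10) = 0, so 10 is a root.
Dividing by (t - 10) leaves t^2 + 8t + 16.
The quadratic factor is (t + 4)^2.
Eigenvalues: -4, -4, 10.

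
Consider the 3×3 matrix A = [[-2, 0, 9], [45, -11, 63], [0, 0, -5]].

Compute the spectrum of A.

-11, -5, -2

Set up det(μI - A) = 0.
Cofactor expansion gives p(μ) = μ^3 + 18μ^2 + 87μ + 110.
Rational-root test: μ = -2 gives p(-2) = 0.
Dividing by (μ + 2) leaves μ^2 + 16μ + 55.
The quadratic factors as (μ + 11)·(μ + 5).
Eigenvalues: -11, -5, -2.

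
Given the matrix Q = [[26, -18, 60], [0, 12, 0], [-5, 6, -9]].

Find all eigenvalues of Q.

6, 11, 12

Set up det(μI - Q) = 0.
Expanding the 3×3 determinant: p(μ) = μ^3 - 29μ^2 + 270μ - 792.
Rational-root test: μ = 6 gives p(6) = 0.
Factor out (μ - 6): p(μ) = (μ - 6)·(μ^2 - 23μ + 132).
The quadratic factors as (μ - 11)·(μ - 12).
Eigenvalues: 6, 11, 12.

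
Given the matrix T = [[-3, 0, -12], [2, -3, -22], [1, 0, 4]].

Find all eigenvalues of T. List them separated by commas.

-3, 0, 1

Compute the characteristic polynomial p(r) = det(rI - T).
Cofactor expansion gives p(r) = r^3 + 2r^2 - 3r.
Try r = -3: p(-3) = 0, so -3 is a root.
Factor out (r + 3): p(r) = (r + 3)·(r^2 - r).
The quadratic factors as r·(r - 1).
Eigenvalues: -3, 0, 1.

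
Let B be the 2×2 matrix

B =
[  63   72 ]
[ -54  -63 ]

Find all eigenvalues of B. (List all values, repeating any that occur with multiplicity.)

det(B - μI) = (63 - μ)(-63 - μ) - (72)·(-54) = μ^2 - 81.
This factors as (μ + 9)·(μ - 9) = 0.
Eigenvalues: -9, 9.

-9, 9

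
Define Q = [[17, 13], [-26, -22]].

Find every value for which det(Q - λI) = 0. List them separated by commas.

-9, 4

det(Q - rI) = (17 - r)(-22 - r) - (13)·(-26) = r^2 + 5r - 36.
This factors as (r + 9)·(r - 4) = 0.
Eigenvalues: -9, 4.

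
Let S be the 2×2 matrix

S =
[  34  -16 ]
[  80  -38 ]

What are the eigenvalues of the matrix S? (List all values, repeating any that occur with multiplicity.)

-6, 2

det(S - λI) = (34 - λ)(-38 - λ) - (-16)·(80) = λ^2 + 4λ - 12.
This factors as (λ + 6)·(λ - 2) = 0.
Eigenvalues: -6, 2.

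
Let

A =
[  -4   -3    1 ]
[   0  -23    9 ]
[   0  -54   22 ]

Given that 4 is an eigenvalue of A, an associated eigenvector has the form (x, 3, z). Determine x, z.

0, 9

We need (A - 4I)v = 0.
A - 4I = [[-8, -3, 1], [0, -27, 9], [0, -54, 18]].
Row 1: (-8)·x + (-3)·3 + (1)·z = 0
Row 2: (0)·x + (-27)·3 + (9)·z = 0
Row 3: (0)·x + (-54)·3 + (18)·z = 0
Solving gives x = 0, z = 9.
Check: A·(0, 3, 9) = (0, 12, 36) = 4·(0, 3, 9).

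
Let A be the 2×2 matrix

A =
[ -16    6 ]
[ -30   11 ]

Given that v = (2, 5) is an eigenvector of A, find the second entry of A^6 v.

5

First find the eigenvalue: Av = (-2, -5) = -1·(2, 5), so λ = -1.
Then A^6 v = λ^6·v = (-1)^6·(2, 5) = 1·(2, 5) = (2, 5).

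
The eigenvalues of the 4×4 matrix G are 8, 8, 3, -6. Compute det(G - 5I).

If G has eigenvalues 8, 8, 3, -6, then G - 5I has eigenvalues 3, 3, -2, -11.
det(G - 5I) = (3) · (3) · (-2) · (-11) = 198.

198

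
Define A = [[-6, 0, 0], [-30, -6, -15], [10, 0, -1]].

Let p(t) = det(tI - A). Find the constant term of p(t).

p(t) = t^3 + 13t^2 + 48t + 36.
The constant term is 36.

36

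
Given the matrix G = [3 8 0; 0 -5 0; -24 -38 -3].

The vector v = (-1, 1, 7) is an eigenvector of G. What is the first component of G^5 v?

First find the eigenvalue: Gv = (5, -5, -35) = -5·(-1, 1, 7), so λ = -5.
Then G^5 v = λ^5·v = (-5)^5·(-1, 1, 7) = -3125·(-1, 1, 7) = (3125, -3125, -21875).

3125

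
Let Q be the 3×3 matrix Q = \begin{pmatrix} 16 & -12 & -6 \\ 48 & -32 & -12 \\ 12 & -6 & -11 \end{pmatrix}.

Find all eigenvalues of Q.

The characteristic polynomial is p(λ) = det(λI - Q).
Expanding the 3×3 determinant: p(λ) = λ^3 + 27λ^2 + 240λ + 704.
Try λ = -8: p(-8) = 0, so -8 is a root.
Dividing by (λ + 8) leaves λ^2 + 19λ + 88.
The quadratic factors as (λ + 11)·(λ + 8).
Eigenvalues: -11, -8, -8.

-11, -8, -8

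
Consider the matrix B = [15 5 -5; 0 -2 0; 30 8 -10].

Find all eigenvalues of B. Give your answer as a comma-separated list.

-2, 0, 5

Set up det(λI - B) = 0.
Expanding along the first row, p(λ) = λ^3 - 3λ^2 - 10λ.
Since p(-2) = 0, λ = -2 is a root.
Factor out (λ + 2): p(λ) = (λ + 2)·(λ^2 - 5λ).
The quadratic factors as λ·(λ - 5).
Eigenvalues: -2, 0, 5.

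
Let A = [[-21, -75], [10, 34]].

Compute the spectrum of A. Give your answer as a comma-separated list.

det(A - λI) = (-21 - λ)(34 - λ) - (-75)·(10) = λ^2 - 13λ + 36.
This factors as (λ - 4)·(λ - 9) = 0.
Eigenvalues: 4, 9.

4, 9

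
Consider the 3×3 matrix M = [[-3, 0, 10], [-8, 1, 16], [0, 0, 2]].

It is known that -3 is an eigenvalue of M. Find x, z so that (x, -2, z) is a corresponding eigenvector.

-1, 0

We need (M + 3I)v = 0.
M + 3I = [[0, 0, 10], [-8, 4, 16], [0, 0, 5]].
Row 1: (0)·x + (0)·-2 + (10)·z = 0
Row 2: (-8)·x + (4)·-2 + (16)·z = 0
Row 3: (0)·x + (0)·-2 + (5)·z = 0
Solving gives x = -1, z = 0.
Check: M·(-1, -2, 0) = (3, 6, 0) = -3·(-1, -2, 0).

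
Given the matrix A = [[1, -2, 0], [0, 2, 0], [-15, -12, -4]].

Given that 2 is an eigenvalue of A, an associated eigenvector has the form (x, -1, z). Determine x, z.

We need (A - 2I)v = 0.
A - 2I = [[-1, -2, 0], [0, 0, 0], [-15, -12, -6]].
Row 1: (-1)·x + (-2)·-1 + (0)·z = 0
Row 2: (0)·x + (0)·-1 + (0)·z = 0
Row 3: (-15)·x + (-12)·-1 + (-6)·z = 0
Solving gives x = 2, z = -3.
Check: A·(2, -1, -3) = (4, -2, -6) = 2·(2, -1, -3).

2, -3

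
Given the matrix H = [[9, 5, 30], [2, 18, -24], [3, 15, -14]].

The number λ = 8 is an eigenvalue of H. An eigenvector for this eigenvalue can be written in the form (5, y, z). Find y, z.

We need (H - 8I)v = 0.
H - 8I = [[1, 5, 30], [2, 10, -24], [3, 15, -22]].
Row 1: (1)·5 + (5)·y + (30)·z = 0
Row 2: (2)·5 + (10)·y + (-24)·z = 0
Row 3: (3)·5 + (15)·y + (-22)·z = 0
Solving gives y = -1, z = 0.
Check: H·(5, -1, 0) = (40, -8, 0) = 8·(5, -1, 0).

-1, 0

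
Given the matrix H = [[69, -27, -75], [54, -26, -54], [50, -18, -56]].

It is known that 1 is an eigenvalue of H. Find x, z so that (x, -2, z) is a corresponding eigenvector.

We need (H - 1I)v = 0.
H - 1I = [[68, -27, -75], [54, -27, -54], [50, -18, -57]].
Row 1: (68)·x + (-27)·-2 + (-75)·z = 0
Row 2: (54)·x + (-27)·-2 + (-54)·z = 0
Row 3: (50)·x + (-18)·-2 + (-57)·z = 0
Solving gives x = -3, z = -2.
Check: H·(-3, -2, -2) = (-3, -2, -2) = 1·(-3, -2, -2).

-3, -2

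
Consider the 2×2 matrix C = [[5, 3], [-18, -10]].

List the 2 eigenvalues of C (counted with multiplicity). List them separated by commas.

-4, -1

det(C - tI) = (5 - t)(-10 - t) - (3)·(-18) = t^2 + 5t + 4.
This factors as (t + 4)·(t + 1) = 0.
Eigenvalues: -4, -1.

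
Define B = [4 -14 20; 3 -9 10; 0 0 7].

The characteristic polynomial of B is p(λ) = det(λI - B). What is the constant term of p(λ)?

-42

p(λ) = λ^3 - 2λ^2 - 29λ - 42.
The constant term is -42.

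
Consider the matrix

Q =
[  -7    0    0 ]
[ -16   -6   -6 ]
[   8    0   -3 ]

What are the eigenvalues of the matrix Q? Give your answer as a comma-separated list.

The characteristic polynomial is p(s) = det(sI - Q).
Expanding the 3×3 determinant: p(s) = s^3 + 16s^2 + 81s + 126.
Since p(-7) = 0, s = -7 is a root.
Factor out (s + 7): p(s) = (s + 7)·(s^2 + 9s + 18).
The quadratic factors as (s + 6)·(s + 3).
Eigenvalues: -7, -6, -3.

-7, -6, -3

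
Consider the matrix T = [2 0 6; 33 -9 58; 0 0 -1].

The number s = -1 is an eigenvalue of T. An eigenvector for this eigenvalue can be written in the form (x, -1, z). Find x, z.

-2, 1

We need (T + 1I)v = 0.
T + 1I = [[3, 0, 6], [33, -8, 58], [0, 0, 0]].
Row 1: (3)·x + (0)·-1 + (6)·z = 0
Row 2: (33)·x + (-8)·-1 + (58)·z = 0
Row 3: (0)·x + (0)·-1 + (0)·z = 0
Solving gives x = -2, z = 1.
Check: T·(-2, -1, 1) = (2, 1, -1) = -1·(-2, -1, 1).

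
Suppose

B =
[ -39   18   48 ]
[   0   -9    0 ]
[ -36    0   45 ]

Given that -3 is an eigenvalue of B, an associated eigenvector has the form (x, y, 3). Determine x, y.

4, 0

We need (B + 3I)v = 0.
B + 3I = [[-36, 18, 48], [0, -6, 0], [-36, 0, 48]].
Row 1: (-36)·x + (18)·y + (48)·3 = 0
Row 2: (0)·x + (-6)·y + (0)·3 = 0
Row 3: (-36)·x + (0)·y + (48)·3 = 0
Solving gives x = 4, y = 0.
Check: B·(4, 0, 3) = (-12, 0, -9) = -3·(4, 0, 3).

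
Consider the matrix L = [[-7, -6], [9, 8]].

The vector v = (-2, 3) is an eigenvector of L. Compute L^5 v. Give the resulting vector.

(-64, 96)

First find the eigenvalue: Lv = (-4, 6) = 2·(-2, 3), so λ = 2.
Then L^5 v = λ^5·v = 2^5·(-2, 3) = 32·(-2, 3) = (-64, 96).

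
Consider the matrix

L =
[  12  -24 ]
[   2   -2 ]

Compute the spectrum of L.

4, 6

det(L - lambda·I) = (12 - lambda)(-2 - lambda) - (-24)·(2) = lambda^2 - 10·lambda + 24.
This factors as (lambda - 4)·(lambda - 6) = 0.
Eigenvalues: 4, 6.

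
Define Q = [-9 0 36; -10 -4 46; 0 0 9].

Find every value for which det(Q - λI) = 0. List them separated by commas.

-9, -4, 9

Compute the characteristic polynomial p(r) = det(rI - Q).
Expanding the 3×3 determinant: p(r) = r^3 + 4r^2 - 81r - 324.
Rational-root test: r = -4 gives p(-4) = 0.
Dividing by (r + 4) leaves r^2 - 81.
The quadratic factors as (r + 9)·(r - 9).
Eigenvalues: -9, -4, 9.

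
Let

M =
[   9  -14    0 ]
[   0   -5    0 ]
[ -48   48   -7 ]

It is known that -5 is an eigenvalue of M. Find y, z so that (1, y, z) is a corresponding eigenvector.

We need (M + 5I)v = 0.
M + 5I = [[14, -14, 0], [0, 0, 0], [-48, 48, -2]].
Row 1: (14)·1 + (-14)·y + (0)·z = 0
Row 2: (0)·1 + (0)·y + (0)·z = 0
Row 3: (-48)·1 + (48)·y + (-2)·z = 0
Solving gives y = 1, z = 0.
Check: M·(1, 1, 0) = (-5, -5, 0) = -5·(1, 1, 0).

1, 0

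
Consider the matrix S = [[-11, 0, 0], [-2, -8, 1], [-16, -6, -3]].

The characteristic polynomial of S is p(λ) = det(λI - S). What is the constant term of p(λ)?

330

p(λ) = λ^3 + 22λ^2 + 151λ + 330.
The constant term is 330.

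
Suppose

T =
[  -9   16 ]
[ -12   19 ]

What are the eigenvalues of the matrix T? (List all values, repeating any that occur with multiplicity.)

3, 7

det(T - λI) = (-9 - λ)(19 - λ) - (16)·(-12) = λ^2 - 10λ + 21.
This factors as (λ - 3)·(λ - 7) = 0.
Eigenvalues: 3, 7.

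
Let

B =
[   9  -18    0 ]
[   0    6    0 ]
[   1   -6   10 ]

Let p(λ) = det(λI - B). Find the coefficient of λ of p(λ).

204

p(λ) = λ^3 - 25λ^2 + 204λ - 540.
The coefficient of λ is 204.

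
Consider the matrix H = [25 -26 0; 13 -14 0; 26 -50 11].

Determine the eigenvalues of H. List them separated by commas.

-1, 11, 12

The characteristic polynomial is p(r) = det(rI - H).
Expanding the 3×3 determinant: p(r) = r^3 - 22r^2 + 109r + 132.
Since p(-1) = 0, r = -1 is a root.
Dividing by (r + 1) leaves r^2 - 23r + 132.
The quadratic factors as (r - 11)·(r - 12).
Eigenvalues: -1, 11, 12.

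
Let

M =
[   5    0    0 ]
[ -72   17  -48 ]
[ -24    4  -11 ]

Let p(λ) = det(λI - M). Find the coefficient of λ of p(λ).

35

p(λ) = λ^3 - 11λ^2 + 35λ - 25.
The coefficient of λ is 35.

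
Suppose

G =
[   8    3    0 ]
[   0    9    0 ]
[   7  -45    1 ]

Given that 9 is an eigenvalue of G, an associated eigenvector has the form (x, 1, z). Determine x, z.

We need (G - 9I)v = 0.
G - 9I = [[-1, 3, 0], [0, 0, 0], [7, -45, -8]].
Row 1: (-1)·x + (3)·1 + (0)·z = 0
Row 2: (0)·x + (0)·1 + (0)·z = 0
Row 3: (7)·x + (-45)·1 + (-8)·z = 0
Solving gives x = 3, z = -3.
Check: G·(3, 1, -3) = (27, 9, -27) = 9·(3, 1, -3).

3, -3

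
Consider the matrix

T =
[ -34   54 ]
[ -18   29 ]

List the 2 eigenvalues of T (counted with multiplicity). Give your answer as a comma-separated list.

-7, 2

det(T - rI) = (-34 - r)(29 - r) - (54)·(-18) = r^2 + 5r - 14.
This factors as (r + 7)·(r - 2) = 0.
Eigenvalues: -7, 2.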